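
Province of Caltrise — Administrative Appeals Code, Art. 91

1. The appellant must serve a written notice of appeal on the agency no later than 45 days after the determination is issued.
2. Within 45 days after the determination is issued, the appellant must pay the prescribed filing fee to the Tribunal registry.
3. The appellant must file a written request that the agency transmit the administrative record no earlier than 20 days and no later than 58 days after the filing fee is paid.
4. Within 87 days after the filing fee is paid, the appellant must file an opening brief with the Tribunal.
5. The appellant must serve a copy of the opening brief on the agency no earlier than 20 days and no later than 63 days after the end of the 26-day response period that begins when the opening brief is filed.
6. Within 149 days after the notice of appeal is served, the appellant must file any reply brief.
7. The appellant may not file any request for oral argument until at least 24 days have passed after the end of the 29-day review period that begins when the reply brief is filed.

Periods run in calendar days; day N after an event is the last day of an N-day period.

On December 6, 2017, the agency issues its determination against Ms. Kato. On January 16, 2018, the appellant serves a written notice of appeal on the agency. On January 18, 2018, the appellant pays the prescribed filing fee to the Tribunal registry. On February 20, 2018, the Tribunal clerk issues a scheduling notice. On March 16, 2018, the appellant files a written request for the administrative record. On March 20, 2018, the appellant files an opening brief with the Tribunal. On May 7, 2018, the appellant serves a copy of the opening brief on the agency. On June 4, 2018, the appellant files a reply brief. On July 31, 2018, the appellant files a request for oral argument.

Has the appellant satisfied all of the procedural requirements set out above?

Yes

Step 1: 45 days after December 6, 2017 (when the determination is issued) is January 20, 2018; done January 16, 2018 — timely.
Step 2: 45 days after December 6, 2017 (when the determination is issued) is January 20, 2018; completed January 18, 2018, before the deadline.
Step 3: the window is 20–58 days after January 18, 2018 (when the filing fee is paid), so February 7, 2018 through March 17, 2018; done March 16, 2018 — within the window.
Step 4: 87 days after January 18, 2018 (when the filing fee is paid) is April 15, 2018; done March 20, 2018 — timely.
Step 5: the window is 20–63 days after April 15, 2018 (end of the 26-day response period, which began when the opening brief is filed on March 20, 2018), so May 5, 2018 through June 17, 2018; done May 7, 2018 — within the window.
Step 6: 149 days after January 16, 2018 (when the notice of appeal is served) is June 14, 2018; completed June 4, 2018, before the deadline.
Step 7: the earliest permitted date is 24 days after July 3, 2018 (end of the 29-day review period, which began when the reply brief is filed on June 4, 2018), i.e. July 27, 2018; July 31, 2018 is on or after that date.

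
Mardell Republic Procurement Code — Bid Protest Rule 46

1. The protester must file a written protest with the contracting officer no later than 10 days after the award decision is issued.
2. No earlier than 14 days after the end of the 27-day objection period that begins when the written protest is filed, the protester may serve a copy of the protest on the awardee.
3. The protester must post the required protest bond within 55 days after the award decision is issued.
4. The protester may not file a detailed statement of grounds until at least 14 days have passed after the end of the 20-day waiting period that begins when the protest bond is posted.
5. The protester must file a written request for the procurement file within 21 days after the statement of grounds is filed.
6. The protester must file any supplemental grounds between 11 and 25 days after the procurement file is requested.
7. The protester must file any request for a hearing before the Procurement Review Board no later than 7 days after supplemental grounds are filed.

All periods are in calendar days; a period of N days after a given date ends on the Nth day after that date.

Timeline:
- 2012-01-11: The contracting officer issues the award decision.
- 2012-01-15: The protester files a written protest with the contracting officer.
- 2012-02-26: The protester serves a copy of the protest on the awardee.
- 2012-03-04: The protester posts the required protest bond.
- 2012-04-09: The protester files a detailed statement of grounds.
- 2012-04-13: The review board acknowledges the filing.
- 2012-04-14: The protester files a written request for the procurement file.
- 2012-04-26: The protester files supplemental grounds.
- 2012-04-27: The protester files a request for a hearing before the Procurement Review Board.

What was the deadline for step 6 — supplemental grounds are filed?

Step 6 runs from 2012-04-14, when the procurement file is requested. The window is 11–25 days after 2012-04-14; it closes on 2012-05-09.

2012-05-09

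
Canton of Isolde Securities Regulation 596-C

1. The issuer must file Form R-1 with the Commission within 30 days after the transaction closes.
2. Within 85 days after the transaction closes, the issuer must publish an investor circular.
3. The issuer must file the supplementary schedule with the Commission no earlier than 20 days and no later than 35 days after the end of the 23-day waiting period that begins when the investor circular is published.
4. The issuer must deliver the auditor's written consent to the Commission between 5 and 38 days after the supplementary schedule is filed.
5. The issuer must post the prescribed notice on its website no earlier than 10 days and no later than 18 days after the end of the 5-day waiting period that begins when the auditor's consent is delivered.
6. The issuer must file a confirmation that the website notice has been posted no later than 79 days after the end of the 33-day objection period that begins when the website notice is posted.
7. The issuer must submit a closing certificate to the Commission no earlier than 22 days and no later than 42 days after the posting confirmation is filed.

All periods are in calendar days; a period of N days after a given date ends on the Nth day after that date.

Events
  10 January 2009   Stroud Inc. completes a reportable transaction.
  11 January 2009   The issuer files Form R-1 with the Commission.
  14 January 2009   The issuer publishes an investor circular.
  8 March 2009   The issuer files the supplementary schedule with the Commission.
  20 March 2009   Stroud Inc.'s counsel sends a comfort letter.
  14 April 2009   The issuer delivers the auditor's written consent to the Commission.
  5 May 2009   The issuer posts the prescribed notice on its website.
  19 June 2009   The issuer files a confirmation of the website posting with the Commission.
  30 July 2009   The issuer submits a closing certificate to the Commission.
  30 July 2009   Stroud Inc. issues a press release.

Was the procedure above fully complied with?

Step 1: 30 days after 10 January 2009 (when the transaction closes) is 9 February 2009; 11 January 2009 is within that limit.
Step 2: 85 days after 10 January 2009 (when the transaction closes) is 5 April 2009; 14 January 2009 is within that limit.
Step 3: the window is 20–35 days after 6 February 2009 (end of the 23-day waiting period, which began when the investor circular is published on 14 January 2009), so 26 February 2009 through 13 March 2009; done 8 March 2009 — within the window.
Step 4: the window is 5–38 days after 8 March 2009 (when the supplementary schedule is filed), so 13 March 2009 through 15 April 2009; done 14 April 2009 — within the window.
Step 5: the window is 10–18 days after 19 April 2009 (end of the 5-day waiting period, which began when the auditor's consent is delivered on 14 April 2009), so 29 April 2009 through 7 May 2009; 5 May 2009 falls inside that range.
Step 6: 79 days after 7 June 2009 (end of the 33-day objection period, which began when the website notice is posted on 5 May 2009) is 25 August 2009; 19 June 2009 is within that limit.
Step 7: the window is 22–42 days after 19 June 2009 (when the posting confirmation is filed), so 11 July 2009 through 31 July 2009; done 30 July 2009, which is between those dates.

Yes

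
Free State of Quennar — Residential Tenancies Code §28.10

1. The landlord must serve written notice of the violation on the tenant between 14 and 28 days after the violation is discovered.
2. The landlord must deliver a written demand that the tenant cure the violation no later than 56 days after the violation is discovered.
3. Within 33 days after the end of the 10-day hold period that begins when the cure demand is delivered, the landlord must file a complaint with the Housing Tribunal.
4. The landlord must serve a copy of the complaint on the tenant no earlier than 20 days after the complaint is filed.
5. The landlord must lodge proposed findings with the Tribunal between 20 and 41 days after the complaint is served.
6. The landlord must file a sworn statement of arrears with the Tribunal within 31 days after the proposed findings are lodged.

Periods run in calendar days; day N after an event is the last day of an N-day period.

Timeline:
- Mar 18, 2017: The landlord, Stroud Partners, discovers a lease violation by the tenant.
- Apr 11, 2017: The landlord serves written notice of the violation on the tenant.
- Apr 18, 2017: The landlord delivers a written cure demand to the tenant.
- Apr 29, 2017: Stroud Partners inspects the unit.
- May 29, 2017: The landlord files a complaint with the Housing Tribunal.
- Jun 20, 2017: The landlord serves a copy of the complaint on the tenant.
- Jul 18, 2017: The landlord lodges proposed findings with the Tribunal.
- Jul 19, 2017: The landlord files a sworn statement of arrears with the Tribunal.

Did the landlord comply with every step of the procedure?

Step 1: the window is 14–28 days after Mar 18, 2017 (when the violation is discovered), so Apr 1, 2017 through Apr 15, 2017; done Apr 11, 2017, which is between those dates.
Step 2: 56 days after Mar 18, 2017 (when the violation is discovered) is May 13, 2017; done Apr 18, 2017 — timely.
Step 3: 33 days after Apr 28, 2017 (end of the 10-day hold period, which began when the cure demand is delivered on Apr 18, 2017) is May 31, 2017; May 29, 2017 is within that limit.
Step 4: the earliest permitted date is 20 days after May 29, 2017 (when the complaint is filed), i.e. Jun 18, 2017; done Jun 20, 2017, after the minimum wait.
Step 5: the window is 20–41 days after Jun 20, 2017 (when the complaint is served), so Jul 10, 2017 through Jul 31, 2017; Jul 18, 2017 falls inside that range.
Step 6: 31 days after Jul 18, 2017 (when the proposed findings are lodged) is Aug 18, 2017; done Jul 19, 2017 — timely.

Yes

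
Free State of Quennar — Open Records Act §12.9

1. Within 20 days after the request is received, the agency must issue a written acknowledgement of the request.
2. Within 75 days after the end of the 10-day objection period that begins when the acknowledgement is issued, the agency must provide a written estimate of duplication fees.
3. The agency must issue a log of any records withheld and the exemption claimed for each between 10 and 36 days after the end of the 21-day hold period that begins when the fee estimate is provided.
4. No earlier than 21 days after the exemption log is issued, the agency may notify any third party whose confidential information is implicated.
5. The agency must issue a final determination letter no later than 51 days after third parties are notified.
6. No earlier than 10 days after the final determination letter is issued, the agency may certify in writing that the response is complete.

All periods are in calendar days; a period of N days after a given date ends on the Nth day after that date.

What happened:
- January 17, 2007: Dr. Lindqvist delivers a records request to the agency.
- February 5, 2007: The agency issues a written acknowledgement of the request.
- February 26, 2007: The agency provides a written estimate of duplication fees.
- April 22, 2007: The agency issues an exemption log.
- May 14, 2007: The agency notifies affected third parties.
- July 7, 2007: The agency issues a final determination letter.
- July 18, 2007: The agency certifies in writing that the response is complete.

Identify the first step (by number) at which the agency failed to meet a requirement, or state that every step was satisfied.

Step 1: 20 days after January 17, 2007 (when the request is received) is February 6, 2007; done February 5, 2007 — timely.
Step 2: 75 days after February 15, 2007 (end of the 10-day objection period, which began when the acknowledgement is issued on February 5, 2007) is May 1, 2007; February 26, 2007 is within that limit.
Step 3: the window is 10–36 days after March 19, 2007 (end of the 21-day hold period, which began when the fee estimate is provided on February 26, 2007), so March 29, 2007 through April 24, 2007; done April 22, 2007, which is between those dates.
Step 4: the earliest permitted date is 21 days after April 22, 2007 (when the exemption log is issued), i.e. May 13, 2007; May 14, 2007 is on or after that date.
Step 5: 51 days after May 14, 2007 (when third parties are notified) is July 4, 2007; July 7, 2007 misses that deadline by 3 days.

Step 5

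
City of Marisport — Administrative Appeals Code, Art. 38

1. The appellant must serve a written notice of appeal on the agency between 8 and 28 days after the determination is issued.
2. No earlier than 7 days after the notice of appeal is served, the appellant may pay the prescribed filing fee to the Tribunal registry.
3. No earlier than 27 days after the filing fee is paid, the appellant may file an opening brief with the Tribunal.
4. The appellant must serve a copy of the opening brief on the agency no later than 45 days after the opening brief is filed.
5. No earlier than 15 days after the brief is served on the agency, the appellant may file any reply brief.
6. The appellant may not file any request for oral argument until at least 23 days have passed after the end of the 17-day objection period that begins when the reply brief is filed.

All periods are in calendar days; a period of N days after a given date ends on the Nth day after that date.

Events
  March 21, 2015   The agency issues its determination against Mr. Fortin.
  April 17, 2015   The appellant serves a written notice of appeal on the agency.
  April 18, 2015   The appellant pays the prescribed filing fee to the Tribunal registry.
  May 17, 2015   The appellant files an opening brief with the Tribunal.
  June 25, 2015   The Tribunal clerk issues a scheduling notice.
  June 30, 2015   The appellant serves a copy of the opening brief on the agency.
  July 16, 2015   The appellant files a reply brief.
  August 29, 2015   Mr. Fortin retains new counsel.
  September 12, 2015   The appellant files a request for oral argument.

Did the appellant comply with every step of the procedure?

No

Step 1: the window is 8–28 days after March 21, 2015 (when the determination is issued), so March 29, 2015 through April 18, 2015; April 17, 2015 falls inside that range.
Step 2: the earliest permitted date is 7 days after April 17, 2015 (when the notice of appeal is served), i.e. April 24, 2015; done April 18, 2015 — 6 days too early.
That is the first point of non-compliance.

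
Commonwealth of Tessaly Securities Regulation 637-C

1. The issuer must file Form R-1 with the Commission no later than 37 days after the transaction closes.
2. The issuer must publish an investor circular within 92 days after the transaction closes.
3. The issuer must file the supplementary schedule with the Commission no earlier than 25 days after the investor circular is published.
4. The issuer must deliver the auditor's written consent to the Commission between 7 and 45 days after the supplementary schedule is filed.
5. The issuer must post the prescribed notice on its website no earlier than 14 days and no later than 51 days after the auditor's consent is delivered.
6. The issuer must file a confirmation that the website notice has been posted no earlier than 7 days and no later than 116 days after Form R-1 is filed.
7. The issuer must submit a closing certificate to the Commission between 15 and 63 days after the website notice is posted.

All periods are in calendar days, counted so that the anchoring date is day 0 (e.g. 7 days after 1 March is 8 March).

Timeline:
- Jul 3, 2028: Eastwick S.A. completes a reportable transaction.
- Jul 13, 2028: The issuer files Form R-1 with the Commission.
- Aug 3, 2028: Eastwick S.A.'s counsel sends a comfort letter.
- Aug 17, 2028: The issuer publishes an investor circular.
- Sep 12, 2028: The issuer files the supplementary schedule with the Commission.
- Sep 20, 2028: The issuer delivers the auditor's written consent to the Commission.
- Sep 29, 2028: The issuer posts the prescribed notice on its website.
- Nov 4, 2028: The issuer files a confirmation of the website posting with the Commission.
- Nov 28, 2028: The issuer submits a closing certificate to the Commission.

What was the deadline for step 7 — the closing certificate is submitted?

Step 7 runs from Sep 29, 2028, when the website notice is posted. The window is 15–63 days after Sep 29, 2028; it closes on Dec 1, 2028.

Dec 1, 2028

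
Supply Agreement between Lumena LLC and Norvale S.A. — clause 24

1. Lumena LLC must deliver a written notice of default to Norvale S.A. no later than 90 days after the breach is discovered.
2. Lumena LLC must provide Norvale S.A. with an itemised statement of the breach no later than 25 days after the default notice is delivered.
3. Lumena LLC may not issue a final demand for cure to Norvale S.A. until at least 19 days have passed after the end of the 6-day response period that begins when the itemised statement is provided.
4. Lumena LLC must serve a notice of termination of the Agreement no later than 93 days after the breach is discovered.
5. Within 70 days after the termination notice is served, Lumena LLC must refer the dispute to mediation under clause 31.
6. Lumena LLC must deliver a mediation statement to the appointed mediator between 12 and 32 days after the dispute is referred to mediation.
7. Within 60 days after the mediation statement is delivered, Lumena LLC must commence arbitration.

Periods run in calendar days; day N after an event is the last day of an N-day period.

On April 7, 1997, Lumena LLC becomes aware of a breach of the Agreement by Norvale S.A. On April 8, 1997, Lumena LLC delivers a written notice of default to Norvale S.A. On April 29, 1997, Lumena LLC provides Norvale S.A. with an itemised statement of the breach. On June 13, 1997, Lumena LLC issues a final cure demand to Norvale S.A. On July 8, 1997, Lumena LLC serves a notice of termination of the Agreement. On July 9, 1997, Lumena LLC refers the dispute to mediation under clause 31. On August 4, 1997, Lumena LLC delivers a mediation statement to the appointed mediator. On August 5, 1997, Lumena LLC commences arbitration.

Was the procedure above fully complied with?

Yes

Step 1 — counting 90 days from April 7, 1997 (when the breach is discovered) gives a deadline of July 6, 1997; completed April 8, 1997, before the deadline.
Step 2 — counting 25 days from April 8, 1997 (when the default notice is delivered) gives a deadline of May 3, 1997; completed April 29, 1997, before the deadline.
Step 3 — must wait 19 days from May 5, 1997 (end of the 6-day response period, which began when the itemised statement is provided on April 29, 1997), so not before May 24, 1997; done June 13, 1997, after the minimum wait.
Step 4 — counting 93 days from April 7, 1997 (when the breach is discovered) gives a deadline of July 9, 1997; July 8, 1997 is within that limit.
Step 5 — counting 70 days from July 8, 1997 (when the termination notice is served) gives a deadline of September 16, 1997; completed July 9, 1997, before the deadline.
Step 6 — 12 and 32 days from July 9, 1997 (when the dispute is referred to mediation) are July 21, 1997 and August 10, 1997 respectively; done August 4, 1997, which is between those dates.
Step 7 — counting 60 days from August 4, 1997 (when the mediation statement is delivered) gives a deadline of October 3, 1997; completed August 5, 1997, before the deadline.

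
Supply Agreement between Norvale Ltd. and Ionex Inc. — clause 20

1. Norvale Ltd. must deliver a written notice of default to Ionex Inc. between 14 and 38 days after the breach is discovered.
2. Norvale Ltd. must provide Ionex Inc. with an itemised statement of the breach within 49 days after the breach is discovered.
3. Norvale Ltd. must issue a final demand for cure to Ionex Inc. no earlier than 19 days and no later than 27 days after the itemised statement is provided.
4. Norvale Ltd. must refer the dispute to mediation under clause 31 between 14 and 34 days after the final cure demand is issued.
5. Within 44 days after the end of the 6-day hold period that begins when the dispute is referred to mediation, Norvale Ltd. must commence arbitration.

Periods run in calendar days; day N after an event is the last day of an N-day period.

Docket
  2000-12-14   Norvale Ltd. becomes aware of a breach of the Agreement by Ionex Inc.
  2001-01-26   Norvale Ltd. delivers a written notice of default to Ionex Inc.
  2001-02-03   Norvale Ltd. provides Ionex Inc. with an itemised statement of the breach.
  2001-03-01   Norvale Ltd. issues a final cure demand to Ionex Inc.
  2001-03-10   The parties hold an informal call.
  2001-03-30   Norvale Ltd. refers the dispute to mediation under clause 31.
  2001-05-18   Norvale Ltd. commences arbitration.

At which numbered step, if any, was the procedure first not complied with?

Step 1

Step 1 — 14 and 38 days from 2000-12-14 (when the breach is discovered) are 2000-12-28 and 2001-01-21 respectively; 2001-01-26 is 5 days past the end of the window.
The analysis stops there.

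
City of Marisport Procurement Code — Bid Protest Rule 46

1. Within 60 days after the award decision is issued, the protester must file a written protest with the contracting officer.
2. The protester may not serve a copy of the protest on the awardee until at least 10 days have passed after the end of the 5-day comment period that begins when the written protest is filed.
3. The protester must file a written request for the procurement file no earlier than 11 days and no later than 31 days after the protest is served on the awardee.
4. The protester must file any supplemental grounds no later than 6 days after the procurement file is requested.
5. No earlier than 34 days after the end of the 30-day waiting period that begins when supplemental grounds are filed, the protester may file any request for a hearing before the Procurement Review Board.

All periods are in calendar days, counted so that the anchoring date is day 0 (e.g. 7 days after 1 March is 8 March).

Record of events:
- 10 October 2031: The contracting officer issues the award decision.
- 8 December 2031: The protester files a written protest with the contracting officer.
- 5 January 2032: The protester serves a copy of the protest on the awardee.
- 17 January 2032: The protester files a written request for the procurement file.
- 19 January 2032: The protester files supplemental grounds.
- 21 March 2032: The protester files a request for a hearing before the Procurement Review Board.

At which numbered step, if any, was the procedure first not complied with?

Step 5

(1) due by 10 October 2031 + 60 days = 9 December 2031; completed 8 December 2031, before the deadline.
(2) permitted from 13 December 2031 + 10 days = 23 December 2031 onward; done 5 January 2032, after the minimum wait.
(3) the permitted window runs from 5 January 2032 + 11 = 16 January 2032 to 5 January 2032 + 31 = 5 February 2032; 17 January 2032 falls inside that range.
(4) due by 17 January 2032 + 6 days = 23 January 2032; done 19 January 2032 — timely.
(5) permitted from 18 February 2032 + 34 days = 23 March 2032 onward; done 21 March 2032 — 2 days too early.
That is the first point of non-compliance.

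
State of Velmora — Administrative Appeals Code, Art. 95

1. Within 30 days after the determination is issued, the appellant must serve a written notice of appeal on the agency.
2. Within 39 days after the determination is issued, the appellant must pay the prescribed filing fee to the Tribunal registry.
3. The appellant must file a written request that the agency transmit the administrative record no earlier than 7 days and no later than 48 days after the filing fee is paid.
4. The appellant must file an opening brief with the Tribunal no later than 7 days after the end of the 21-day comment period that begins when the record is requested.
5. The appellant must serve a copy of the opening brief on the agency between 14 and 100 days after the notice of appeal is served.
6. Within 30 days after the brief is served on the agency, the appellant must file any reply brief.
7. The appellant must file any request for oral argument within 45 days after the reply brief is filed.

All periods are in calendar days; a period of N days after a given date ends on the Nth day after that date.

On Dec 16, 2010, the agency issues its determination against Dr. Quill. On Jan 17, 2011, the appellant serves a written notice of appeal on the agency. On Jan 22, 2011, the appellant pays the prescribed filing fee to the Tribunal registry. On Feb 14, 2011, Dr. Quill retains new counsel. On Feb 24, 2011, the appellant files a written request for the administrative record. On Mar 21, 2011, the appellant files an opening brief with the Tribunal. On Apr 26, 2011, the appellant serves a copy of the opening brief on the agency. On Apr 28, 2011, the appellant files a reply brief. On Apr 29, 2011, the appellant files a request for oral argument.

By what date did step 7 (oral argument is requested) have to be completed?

Jun 12, 2011

Step 7 runs from Apr 28, 2011, when the reply brief is filed. 45 days after Apr 28, 2011 is Jun 12, 2011.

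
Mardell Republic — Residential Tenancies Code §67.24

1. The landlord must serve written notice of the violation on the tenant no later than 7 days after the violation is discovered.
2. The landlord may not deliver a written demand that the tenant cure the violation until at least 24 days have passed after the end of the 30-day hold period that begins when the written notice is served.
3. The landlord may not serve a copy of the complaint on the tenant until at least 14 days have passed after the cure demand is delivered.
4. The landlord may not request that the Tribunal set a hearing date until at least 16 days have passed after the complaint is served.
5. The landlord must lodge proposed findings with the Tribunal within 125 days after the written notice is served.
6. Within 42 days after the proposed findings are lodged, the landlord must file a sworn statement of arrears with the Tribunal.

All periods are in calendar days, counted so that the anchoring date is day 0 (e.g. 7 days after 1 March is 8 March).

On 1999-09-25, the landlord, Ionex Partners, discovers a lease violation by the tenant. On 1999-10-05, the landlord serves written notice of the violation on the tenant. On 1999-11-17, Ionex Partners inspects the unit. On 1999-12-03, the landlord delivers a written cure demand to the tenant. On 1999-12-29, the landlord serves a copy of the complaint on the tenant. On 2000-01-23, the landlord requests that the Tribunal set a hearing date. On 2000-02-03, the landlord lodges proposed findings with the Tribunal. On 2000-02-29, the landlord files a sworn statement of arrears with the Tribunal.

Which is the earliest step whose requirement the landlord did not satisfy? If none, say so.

Step 1 — counting 7 days from 1999-09-25 (when the violation is discovered) gives a deadline of 1999-10-02; not done until 1999-10-05, 3 days after the deadline.
That is the first point of non-compliance.

Step 1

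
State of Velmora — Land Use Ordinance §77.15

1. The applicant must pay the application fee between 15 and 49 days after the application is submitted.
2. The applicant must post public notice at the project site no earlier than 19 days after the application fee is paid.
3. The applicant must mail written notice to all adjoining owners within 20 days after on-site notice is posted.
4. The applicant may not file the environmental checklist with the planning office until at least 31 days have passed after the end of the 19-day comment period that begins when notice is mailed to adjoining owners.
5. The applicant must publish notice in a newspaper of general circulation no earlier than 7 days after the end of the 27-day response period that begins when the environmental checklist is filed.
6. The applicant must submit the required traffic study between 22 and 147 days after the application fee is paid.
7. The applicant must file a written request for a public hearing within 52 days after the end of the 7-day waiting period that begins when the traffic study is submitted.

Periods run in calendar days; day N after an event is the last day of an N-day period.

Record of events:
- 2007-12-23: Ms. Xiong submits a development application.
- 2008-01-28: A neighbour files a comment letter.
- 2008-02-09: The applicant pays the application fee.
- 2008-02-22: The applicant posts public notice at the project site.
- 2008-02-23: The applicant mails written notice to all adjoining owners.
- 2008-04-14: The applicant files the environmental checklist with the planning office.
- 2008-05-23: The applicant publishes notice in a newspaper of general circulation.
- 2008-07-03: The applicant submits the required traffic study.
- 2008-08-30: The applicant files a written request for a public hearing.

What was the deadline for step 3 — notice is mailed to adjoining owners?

2008-03-13

Step 3 runs from 2008-02-22, when on-site notice is posted. 20 days after 2008-02-22 is 2008-03-13.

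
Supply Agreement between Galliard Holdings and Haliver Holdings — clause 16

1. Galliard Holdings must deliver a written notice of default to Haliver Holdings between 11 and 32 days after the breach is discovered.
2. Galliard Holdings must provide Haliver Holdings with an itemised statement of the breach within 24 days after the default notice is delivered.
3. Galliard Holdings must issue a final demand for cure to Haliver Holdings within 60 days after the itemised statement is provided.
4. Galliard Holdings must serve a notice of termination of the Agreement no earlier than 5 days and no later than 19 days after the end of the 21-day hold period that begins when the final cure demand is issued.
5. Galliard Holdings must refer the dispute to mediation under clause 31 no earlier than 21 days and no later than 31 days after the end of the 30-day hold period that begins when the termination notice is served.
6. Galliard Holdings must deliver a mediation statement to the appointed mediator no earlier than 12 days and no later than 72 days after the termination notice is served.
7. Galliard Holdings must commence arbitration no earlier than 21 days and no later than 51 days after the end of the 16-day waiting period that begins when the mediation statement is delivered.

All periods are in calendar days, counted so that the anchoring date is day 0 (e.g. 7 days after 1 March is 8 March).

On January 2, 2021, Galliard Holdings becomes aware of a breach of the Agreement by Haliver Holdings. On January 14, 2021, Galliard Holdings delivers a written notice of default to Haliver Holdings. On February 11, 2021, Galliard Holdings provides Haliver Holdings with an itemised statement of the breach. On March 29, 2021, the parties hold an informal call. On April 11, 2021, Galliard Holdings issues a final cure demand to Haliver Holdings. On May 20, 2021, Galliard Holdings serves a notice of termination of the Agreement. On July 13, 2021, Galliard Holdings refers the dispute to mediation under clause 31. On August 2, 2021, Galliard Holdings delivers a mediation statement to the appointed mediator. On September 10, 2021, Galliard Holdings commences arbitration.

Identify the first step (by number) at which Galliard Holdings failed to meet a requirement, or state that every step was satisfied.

Step 2

Step 1: the window is 11–32 days after January 2, 2021 (when the breach is discovered), so January 13, 2021 through February 3, 2021; January 14, 2021 falls inside that range.
Step 2: 24 days after January 14, 2021 (when the default notice is delivered) is February 7, 2021; February 11, 2021 misses that deadline by 4 days.
The procedure was therefore not followed at step 2.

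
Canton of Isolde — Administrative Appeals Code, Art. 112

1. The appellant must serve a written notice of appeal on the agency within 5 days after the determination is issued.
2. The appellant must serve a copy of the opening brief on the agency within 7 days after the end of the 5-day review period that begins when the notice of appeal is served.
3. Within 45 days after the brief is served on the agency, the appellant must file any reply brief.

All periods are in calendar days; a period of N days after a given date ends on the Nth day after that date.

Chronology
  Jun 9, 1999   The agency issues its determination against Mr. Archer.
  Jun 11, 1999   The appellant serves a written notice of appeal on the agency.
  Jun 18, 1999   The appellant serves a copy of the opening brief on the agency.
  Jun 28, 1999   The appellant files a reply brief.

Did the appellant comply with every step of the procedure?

(1) due by Jun 9, 1999 + 5 days = Jun 14, 1999; done Jun 11, 1999 — timely.
(2) due by Jun 16, 1999 + 7 days = Jun 23, 1999; completed Jun 18, 1999, before the deadline.
(3) due by Jun 18, 1999 + 45 days = Aug 2, 1999; Jun 28, 1999 is within that limit.

Yes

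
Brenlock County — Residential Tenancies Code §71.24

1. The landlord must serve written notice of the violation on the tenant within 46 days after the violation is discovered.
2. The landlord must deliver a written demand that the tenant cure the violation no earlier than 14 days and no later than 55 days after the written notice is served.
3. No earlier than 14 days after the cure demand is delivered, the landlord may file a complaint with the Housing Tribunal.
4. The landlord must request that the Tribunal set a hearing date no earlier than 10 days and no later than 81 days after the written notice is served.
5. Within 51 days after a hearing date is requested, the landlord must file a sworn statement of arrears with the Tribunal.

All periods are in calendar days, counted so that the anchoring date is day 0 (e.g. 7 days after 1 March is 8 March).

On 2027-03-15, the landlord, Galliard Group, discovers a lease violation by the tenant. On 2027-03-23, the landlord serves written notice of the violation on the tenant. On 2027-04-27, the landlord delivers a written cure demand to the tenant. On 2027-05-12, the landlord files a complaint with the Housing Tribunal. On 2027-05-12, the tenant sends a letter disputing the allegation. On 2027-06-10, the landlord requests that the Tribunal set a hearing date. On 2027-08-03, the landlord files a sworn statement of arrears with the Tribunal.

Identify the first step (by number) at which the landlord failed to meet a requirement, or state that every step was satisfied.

Step 1 — counting 46 days from 2027-03-15 (when the violation is discovered) gives a deadline of 2027-04-30; done 2027-03-23 — timely.
Step 2 — 14 and 55 days from 2027-03-23 (when the written notice is served) are 2027-04-06 and 2027-05-17 respectively; done 2027-04-27 — within the window.
Step 3 — must wait 14 days from 2027-04-27 (when the cure demand is delivered), so not before 2027-05-11; done 2027-05-12 — permitted.
Step 4 — 10 and 81 days from 2027-03-23 (when the written notice is served) are 2027-04-02 and 2027-06-12 respectively; done 2027-06-10 — within the window.
Step 5 — counting 51 days from 2027-06-10 (when a hearing date is requested) gives a deadline of 2027-07-31; 2027-08-03 misses that deadline by 3 days.
Later steps need not be reached.

Step 5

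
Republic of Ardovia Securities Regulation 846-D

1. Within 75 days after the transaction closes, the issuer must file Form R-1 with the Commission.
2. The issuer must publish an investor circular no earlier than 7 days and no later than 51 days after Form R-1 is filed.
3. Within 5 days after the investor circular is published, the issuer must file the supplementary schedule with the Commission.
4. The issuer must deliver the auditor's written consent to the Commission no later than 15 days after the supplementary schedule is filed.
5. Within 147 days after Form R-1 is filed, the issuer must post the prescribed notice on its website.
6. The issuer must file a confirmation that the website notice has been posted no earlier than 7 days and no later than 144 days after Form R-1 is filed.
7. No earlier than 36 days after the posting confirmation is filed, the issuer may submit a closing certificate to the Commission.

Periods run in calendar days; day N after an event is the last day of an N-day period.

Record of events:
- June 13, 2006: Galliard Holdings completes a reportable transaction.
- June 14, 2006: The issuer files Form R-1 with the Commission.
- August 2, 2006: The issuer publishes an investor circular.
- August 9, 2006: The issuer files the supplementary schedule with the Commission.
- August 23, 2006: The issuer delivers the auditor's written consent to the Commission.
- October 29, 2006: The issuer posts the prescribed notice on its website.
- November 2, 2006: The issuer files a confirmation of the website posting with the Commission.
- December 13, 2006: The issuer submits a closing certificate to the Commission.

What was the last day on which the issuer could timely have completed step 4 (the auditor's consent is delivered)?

Step 4 runs from August 9, 2006, when the supplementary schedule is filed. 15 days after August 9, 2006 is August 24, 2006.

August 24, 2006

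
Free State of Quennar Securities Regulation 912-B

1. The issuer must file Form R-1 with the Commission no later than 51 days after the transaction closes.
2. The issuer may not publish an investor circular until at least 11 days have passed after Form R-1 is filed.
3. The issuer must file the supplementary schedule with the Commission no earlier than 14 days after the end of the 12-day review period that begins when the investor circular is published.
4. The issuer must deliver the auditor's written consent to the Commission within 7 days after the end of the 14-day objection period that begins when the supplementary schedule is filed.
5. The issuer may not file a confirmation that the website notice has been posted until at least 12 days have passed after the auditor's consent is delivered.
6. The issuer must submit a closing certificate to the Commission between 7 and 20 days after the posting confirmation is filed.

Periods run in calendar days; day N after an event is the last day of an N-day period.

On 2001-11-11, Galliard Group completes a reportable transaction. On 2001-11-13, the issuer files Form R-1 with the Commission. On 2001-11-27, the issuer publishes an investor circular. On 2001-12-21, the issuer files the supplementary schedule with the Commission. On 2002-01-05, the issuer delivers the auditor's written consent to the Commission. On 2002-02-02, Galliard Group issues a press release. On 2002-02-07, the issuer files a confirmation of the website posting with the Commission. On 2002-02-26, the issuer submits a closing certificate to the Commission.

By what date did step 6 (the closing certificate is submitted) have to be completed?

2002-02-27

Step 6 runs from 2002-02-07, when the posting confirmation is filed. The window is 7–20 days after 2002-02-07; it closes on 2002-02-27.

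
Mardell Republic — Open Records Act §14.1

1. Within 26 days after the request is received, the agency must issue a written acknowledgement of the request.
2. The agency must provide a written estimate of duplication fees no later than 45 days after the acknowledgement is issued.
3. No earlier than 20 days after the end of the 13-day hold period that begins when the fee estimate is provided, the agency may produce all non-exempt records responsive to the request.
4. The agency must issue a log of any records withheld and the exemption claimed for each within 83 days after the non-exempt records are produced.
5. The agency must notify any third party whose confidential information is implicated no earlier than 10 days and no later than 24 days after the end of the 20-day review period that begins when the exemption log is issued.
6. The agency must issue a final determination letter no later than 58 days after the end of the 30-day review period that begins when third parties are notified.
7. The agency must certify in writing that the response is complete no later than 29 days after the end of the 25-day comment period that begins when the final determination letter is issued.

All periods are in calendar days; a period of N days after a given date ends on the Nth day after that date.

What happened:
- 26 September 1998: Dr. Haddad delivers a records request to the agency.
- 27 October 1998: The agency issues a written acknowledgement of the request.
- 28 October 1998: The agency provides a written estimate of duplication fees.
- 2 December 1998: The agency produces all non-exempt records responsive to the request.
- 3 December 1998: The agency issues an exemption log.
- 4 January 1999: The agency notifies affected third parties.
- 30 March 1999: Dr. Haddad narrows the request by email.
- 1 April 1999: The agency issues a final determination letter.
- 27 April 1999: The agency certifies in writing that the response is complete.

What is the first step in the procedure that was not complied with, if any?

Step 1: 26 days after 26 September 1998 (when the request is received) is 22 October 1998; 27 October 1998 misses that deadline by 5 days.
Later steps need not be reached.

Step 1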